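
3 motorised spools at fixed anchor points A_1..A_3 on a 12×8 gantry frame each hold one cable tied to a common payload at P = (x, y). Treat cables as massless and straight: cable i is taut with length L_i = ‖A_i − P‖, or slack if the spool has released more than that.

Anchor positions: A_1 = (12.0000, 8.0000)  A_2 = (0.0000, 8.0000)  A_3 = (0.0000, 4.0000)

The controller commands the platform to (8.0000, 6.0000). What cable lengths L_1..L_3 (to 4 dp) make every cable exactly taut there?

L_1 = √((12.0000−8.0000)² + (8.0000−6.0000)²) = 4.4721
L_2 = √((0.0000−8.0000)² + (8.0000−6.0000)²) = 8.2462
L_3 = √((0.0000−8.0000)² + (4.0000−6.0000)²) = 8.2462

(4.4721, 8.2462, 8.2462)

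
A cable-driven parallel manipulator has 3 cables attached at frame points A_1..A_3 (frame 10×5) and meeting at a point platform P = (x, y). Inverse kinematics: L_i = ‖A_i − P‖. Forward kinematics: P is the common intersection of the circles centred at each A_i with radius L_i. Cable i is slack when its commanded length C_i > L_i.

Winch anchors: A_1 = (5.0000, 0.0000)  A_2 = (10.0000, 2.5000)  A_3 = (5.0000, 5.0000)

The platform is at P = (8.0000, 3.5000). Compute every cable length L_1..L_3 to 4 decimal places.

L_1 = √((5.0000−8.0000)² + (0.0000−3.5000)²) = 4.6098
L_2 = √((10.0000−8.0000)² + (2.5000−3.5000)²) = 2.2361
L_3 = √((5.0000−8.0000)² + (5.0000−3.5000)²) = 3.3541

(4.6098, 2.2361, 3.3541)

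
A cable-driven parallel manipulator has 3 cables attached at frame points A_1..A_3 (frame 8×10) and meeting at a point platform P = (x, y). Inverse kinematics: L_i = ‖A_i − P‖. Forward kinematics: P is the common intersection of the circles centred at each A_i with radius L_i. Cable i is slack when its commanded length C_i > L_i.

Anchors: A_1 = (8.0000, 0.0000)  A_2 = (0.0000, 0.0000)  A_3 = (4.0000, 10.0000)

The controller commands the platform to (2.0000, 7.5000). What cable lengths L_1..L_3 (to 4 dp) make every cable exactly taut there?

L_1 = √((8.0000−2.0000)² + (0.0000−7.5000)²) = 9.6047
L_2 = √((0.0000−2.0000)² + (0.0000−7.5000)²) = 7.7621
L_3 = √((4.0000−2.0000)² + (10.0000−7.5000)²) = 3.2016

(9.6047, 7.7621, 3.2016)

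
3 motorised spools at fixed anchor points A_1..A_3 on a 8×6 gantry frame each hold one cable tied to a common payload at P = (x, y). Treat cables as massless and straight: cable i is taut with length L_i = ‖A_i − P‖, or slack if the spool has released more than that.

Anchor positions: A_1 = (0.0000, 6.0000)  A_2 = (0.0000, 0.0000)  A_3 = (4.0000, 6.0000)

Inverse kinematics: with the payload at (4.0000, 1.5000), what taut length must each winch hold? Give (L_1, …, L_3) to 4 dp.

cable 1: Δx=-4.0000, Δy=4.5000; L_1 = √(Δx²+Δy²) = 6.0208
cable 2: Δx=-4.0000, Δy=-1.5000; L_2 = √(Δx²+Δy²) = 4.2720
cable 3: Δx=0.0000, Δy=4.5000; L_3 = √(Δx²+Δy²) = 4.5000

(6.0208, 4.2720, 4.5000)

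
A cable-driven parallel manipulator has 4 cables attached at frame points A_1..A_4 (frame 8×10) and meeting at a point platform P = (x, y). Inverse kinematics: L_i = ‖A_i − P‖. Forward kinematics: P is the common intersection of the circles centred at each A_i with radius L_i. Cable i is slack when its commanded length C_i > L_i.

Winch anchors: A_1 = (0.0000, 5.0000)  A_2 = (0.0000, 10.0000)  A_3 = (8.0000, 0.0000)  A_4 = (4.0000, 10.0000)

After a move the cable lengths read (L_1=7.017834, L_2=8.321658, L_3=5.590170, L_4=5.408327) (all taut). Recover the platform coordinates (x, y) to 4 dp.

(7.0000, 5.5000)

each cable: (A_i−P)·(A_i−P) = L_i²; let c_i = ‖A_i‖²−L_i²
c_1 = 0.0000+25.0000−49.2500 = -24.2500
row 1: 0.0000x − 10.0000y = -55.0000  (c_2=30.7500)
row 2: -16.0000x + 10.0000y = -57.0000  (c_3=32.7500)
row 3: -8.0000x − 10.0000y = -111.0000  (c_4=86.7500)
Cramer on rows 1–2 → x = 7.0000, y = 5.5000
check cable 4: ‖A_4−P‖² = 29.2500 ≈ L_4² = 29.2500 ✓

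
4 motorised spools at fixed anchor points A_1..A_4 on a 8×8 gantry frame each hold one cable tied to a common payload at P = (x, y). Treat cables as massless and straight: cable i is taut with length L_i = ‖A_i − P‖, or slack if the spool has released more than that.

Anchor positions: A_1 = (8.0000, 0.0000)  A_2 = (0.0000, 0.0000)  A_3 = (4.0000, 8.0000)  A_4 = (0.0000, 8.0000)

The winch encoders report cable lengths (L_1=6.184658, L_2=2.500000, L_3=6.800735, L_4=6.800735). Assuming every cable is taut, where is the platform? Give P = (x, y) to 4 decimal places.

each cable: (A_i−P)·(A_i−P) = L_i²; let c_i = ‖A_i‖²−L_i²
c_1 = 64.0000+0.0000−38.2500 = 25.7500
row 1: 16.0000x + 0.0000y = 32.0000  (c_2=-6.2500)
row 2: 8.0000x − 16.0000y = -8.0000  (c_3=33.7500)
row 3: 16.0000x − 16.0000y = 8.0000  (c_4=17.7500)
Cramer on rows 1–2 → x = 2.0000, y = 1.5000
check cable 4: ‖A_4−P‖² = 46.2500 ≈ L_4² = 46.2500 ✓

(2.0000, 1.5000)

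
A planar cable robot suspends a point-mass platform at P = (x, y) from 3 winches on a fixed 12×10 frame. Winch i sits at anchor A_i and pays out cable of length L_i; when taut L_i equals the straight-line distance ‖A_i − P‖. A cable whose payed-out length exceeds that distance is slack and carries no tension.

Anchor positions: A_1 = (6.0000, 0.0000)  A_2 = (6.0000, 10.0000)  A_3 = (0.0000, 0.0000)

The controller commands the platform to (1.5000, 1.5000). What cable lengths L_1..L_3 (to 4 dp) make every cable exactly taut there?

cable 1: Δx=4.5000, Δy=-1.5000; L_1 = √(Δx²+Δy²) = 4.7434
cable 2: Δx=4.5000, Δy=8.5000; L_2 = √(Δx²+Δy²) = 9.6177
cable 3: Δx=-1.5000, Δy=-1.5000; L_3 = √(Δx²+Δy²) = 2.1213

(4.7434, 9.6177, 2.1213)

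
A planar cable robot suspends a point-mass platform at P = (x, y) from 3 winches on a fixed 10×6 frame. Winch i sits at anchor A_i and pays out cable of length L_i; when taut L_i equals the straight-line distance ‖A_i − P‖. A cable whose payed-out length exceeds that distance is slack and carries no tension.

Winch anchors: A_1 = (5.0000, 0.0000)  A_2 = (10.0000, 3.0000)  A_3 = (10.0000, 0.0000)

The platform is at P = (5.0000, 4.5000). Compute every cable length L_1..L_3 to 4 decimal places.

(4.5000, 5.2202, 6.7268)

L_1 = √((5.0000−5.0000)² + (0.0000−4.5000)²) = 4.5000
L_2 = √((10.0000−5.0000)² + (3.0000−4.5000)²) = 5.2202
L_3 = √((10.0000−5.0000)² + (0.0000−4.5000)²) = 6.7268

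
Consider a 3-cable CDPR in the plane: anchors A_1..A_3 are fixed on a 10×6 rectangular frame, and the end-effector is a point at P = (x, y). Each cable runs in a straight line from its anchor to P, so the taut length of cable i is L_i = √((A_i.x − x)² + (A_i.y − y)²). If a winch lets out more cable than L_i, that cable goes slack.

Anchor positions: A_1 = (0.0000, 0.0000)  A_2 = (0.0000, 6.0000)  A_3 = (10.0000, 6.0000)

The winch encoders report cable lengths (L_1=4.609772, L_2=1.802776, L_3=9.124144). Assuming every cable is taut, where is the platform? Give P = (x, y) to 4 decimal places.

(1.0000, 4.5000)

each cable: (A_i−P)·(A_i−P) = L_i²; let q_i = ‖A_i‖²−L_i²
q_1 = 0.0000+0.0000−21.2500 = -21.2500
row 1: 0.0000x − 12.0000y = -54.0000  (q_2=32.7500)
row 2: -20.0000x − 12.0000y = -74.0000  (q_3=52.7500)
Cramer on rows 1–2 → x = 1.0000, y = 4.5000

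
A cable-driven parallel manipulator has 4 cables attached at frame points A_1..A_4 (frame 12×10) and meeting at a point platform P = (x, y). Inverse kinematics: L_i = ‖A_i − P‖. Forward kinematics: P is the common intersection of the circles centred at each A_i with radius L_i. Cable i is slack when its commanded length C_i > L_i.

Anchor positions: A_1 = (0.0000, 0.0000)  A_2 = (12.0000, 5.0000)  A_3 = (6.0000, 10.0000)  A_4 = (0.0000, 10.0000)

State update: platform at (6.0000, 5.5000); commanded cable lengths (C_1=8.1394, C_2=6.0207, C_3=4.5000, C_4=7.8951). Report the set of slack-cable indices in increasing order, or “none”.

cable 1: L_1 = ‖A_1−P‖ = 8.1394;  C_1 = 8.1394 → taut
cable 2: L_2 = ‖A_2−P‖ = 6.0208;  C_2 = 6.0207 → taut
cable 3: L_3 = ‖A_3−P‖ = 4.5000;  C_3 = 4.5000 → taut
cable 4: L_4 = ‖A_4−P‖ = 7.5000;  C_4 = 7.8951 → slack

4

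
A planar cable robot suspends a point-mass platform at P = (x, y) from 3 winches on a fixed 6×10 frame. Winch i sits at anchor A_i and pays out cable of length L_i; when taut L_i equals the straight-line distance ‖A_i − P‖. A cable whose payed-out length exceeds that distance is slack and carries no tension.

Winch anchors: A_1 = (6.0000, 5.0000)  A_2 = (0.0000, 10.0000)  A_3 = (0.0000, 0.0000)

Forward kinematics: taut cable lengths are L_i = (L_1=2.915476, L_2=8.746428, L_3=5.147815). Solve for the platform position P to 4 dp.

(4.5000, 2.5000)

each cable: (A_i−P)·(A_i−P) = L_i²; let q_i = ‖A_i‖²−L_i²
q_1 = 36.0000+25.0000−8.5000 = 52.5000
row 1: 12.0000x − 10.0000y = 29.0000  (q_2=23.5000)
row 2: 12.0000x + 10.0000y = 79.0000  (q_3=-26.5000)
Cramer on rows 1–2 → x = 4.5000, y = 2.5000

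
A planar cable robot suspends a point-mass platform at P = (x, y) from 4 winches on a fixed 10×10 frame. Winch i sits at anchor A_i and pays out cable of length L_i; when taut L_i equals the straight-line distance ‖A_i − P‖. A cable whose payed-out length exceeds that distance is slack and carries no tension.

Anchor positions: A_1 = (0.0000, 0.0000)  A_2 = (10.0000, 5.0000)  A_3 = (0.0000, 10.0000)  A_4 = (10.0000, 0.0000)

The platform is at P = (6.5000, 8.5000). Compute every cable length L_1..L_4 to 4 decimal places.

(10.7005, 4.9497, 6.6708, 9.1924)

L_1 = √((0.0000−6.5000)² + (0.0000−8.5000)²) = 10.7005
L_2 = √((10.0000−6.5000)² + (5.0000−8.5000)²) = 4.9497
L_3 = √((0.0000−6.5000)² + (10.0000−8.5000)²) = 6.6708
L_4 = √((10.0000−6.5000)² + (0.0000−8.5000)²) = 9.1924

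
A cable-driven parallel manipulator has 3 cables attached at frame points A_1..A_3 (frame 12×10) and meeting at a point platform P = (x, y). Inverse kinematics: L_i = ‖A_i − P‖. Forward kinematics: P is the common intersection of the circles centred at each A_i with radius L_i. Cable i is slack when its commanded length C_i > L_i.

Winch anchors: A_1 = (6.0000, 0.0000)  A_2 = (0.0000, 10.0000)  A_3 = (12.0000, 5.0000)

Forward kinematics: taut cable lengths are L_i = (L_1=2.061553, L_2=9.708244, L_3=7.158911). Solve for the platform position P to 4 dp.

expand ‖A_i−P‖²=L_i² and subtract eq 1 (k_i ≔ ‖A_i‖²−L_i²)
k_1 = 36.0000+0.0000−4.2500 = 31.7500
eq1−eq2 → [12.0000  -20.0000]·P = 26.0000
eq1−eq3 → [-12.0000  -10.0000]·P = -86.0000
2×2 solve → P = (5.5000, 2.0000)

(5.5000, 2.0000)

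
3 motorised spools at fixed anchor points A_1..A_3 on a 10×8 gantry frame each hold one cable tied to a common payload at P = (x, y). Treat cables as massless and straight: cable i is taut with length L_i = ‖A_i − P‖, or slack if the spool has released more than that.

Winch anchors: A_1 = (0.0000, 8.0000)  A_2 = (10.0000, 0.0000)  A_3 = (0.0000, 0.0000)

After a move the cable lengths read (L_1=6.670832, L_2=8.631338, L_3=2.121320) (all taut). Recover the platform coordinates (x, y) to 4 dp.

circle eqns → linear via eq_j − eq_1; set c_j = A_j·A_j − L_j²
c_1 = 0.0000+64.0000−44.5000 = 19.5000
-20.0000·x + 16.0000·y = c_1−c_2 = -6.0000
0.0000·x + 16.0000·y = c_1−c_3 = 24.0000
solve first two rows → x=1.5000, y=1.5000

(1.5000, 1.5000)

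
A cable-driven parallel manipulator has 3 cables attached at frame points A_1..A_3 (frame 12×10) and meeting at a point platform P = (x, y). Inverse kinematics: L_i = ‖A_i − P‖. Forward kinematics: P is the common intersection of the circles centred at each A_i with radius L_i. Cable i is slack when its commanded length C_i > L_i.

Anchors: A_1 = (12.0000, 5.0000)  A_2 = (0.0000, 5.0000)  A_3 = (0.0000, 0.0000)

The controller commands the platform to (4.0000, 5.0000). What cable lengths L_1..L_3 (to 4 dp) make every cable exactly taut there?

(8.0000, 4.0000, 6.4031)

L_1 = √((12.0000−4.0000)² + (5.0000−5.0000)²) = 8.0000
L_2 = √((0.0000−4.0000)² + (5.0000−5.0000)²) = 4.0000
L_3 = √((0.0000−4.0000)² + (0.0000−5.0000)²) = 6.4031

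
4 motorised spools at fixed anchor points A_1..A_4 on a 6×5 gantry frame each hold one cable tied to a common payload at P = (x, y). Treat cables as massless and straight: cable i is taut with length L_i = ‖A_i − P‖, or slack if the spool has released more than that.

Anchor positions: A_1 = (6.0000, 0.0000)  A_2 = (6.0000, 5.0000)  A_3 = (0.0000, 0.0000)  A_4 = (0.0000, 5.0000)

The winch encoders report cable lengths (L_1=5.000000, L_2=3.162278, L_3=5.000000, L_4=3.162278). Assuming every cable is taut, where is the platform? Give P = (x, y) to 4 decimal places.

(3.0000, 4.0000)

circle eqns → linear via eq_j − eq_1; set q_j = A_j·A_j − L_j²
q_1 = 36.0000+0.0000−25.0000 = 11.0000
0.0000·x − 10.0000·y = q_1−q_2 = -40.0000
12.0000·x + 0.0000·y = q_1−q_3 = 36.0000
12.0000·x − 10.0000·y = q_1−q_4 = -4.0000
solve first two rows → x=3.0000, y=4.0000
check cable 4: ‖A_4−P‖² = 10.0000 ≈ L_4² = 10.0000 ✓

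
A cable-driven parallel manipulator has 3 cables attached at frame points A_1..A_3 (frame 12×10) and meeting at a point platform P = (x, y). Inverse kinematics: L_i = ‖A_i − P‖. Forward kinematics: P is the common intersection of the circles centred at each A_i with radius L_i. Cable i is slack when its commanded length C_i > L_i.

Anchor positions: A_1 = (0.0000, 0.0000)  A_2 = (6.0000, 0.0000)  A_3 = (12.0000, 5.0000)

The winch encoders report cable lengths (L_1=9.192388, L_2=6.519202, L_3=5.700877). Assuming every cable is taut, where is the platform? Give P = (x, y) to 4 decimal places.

(6.5000, 6.5000)

each cable: (A_i−P)·(A_i−P) = L_i²; let c_i = ‖A_i‖²−L_i²
c_1 = 0.0000+0.0000−84.5000 = -84.5000
row 1: -12.0000x + 0.0000y = -78.0000  (c_2=-6.5000)
row 2: -24.0000x − 10.0000y = -221.0000  (c_3=136.5000)
Cramer on rows 1–2 → x = 6.5000, y = 6.5000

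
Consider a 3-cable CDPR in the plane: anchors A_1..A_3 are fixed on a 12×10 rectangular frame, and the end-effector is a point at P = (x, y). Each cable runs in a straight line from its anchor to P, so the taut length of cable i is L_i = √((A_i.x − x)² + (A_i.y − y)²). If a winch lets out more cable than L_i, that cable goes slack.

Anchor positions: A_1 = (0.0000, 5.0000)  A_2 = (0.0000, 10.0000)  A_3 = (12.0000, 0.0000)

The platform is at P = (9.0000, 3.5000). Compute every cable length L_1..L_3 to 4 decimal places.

(9.1241, 11.1018, 4.6098)

cable 1: Δx=-9.0000, Δy=1.5000; L_1 = √(Δx²+Δy²) = 9.1241
cable 2: Δx=-9.0000, Δy=6.5000; L_2 = √(Δx²+Δy²) = 11.1018
cable 3: Δx=3.0000, Δy=-3.5000; L_3 = √(Δx²+Δy²) = 4.6098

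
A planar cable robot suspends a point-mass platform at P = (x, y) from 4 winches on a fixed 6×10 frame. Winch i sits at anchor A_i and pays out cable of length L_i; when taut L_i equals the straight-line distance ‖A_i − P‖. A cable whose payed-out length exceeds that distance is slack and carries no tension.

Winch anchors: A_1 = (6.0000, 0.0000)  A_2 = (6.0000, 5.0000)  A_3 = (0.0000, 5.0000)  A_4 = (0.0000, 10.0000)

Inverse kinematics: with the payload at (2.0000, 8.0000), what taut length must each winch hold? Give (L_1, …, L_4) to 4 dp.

(8.9443, 5.0000, 3.6056, 2.8284)

L_1 = √((6.0000−2.0000)² + (0.0000−8.0000)²) = 8.9443
L_2 = √((6.0000−2.0000)² + (5.0000−8.0000)²) = 5.0000
L_3 = √((0.0000−2.0000)² + (5.0000−8.0000)²) = 3.6056
L_4 = √((0.0000−2.0000)² + (10.0000−8.0000)²) = 2.8284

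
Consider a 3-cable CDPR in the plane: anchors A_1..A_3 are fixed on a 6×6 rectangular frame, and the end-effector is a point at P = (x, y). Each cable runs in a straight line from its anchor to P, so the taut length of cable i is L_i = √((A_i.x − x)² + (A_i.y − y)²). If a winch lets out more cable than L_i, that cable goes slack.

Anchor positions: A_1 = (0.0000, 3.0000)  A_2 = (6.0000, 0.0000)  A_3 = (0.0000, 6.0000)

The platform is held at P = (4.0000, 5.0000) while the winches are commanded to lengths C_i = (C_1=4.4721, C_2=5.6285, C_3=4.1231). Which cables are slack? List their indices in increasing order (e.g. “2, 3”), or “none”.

2

i=1: geometric 4.4721 vs commanded 4.4721 ⇒ taut
i=2: geometric 5.3852 vs commanded 5.6285 ⇒ slack
i=3: geometric 4.1231 vs commanded 4.1231 ⇒ taut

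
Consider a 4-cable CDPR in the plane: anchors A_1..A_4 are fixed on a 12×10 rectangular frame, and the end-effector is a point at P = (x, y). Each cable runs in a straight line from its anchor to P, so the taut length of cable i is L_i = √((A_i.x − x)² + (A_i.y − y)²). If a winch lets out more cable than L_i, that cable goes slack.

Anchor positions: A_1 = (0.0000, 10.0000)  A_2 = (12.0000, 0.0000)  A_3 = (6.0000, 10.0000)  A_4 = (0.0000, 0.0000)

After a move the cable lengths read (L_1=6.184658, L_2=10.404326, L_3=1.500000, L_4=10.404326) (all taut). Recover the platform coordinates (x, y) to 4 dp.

(6.0000, 8.5000)

each cable: (A_i−P)·(A_i−P) = L_i²; let q_i = ‖A_i‖²−L_i²
q_1 = 0.0000+100.0000−38.2500 = 61.7500
row 1: -24.0000x + 20.0000y = 26.0000  (q_2=35.7500)
row 2: -12.0000x + 0.0000y = -72.0000  (q_3=133.7500)
row 3: 0.0000x + 20.0000y = 170.0000  (q_4=-108.2500)
Cramer on rows 1–2 → x = 6.0000, y = 8.5000
check cable 4: ‖A_4−P‖² = 108.2500 ≈ L_4² = 108.2500 ✓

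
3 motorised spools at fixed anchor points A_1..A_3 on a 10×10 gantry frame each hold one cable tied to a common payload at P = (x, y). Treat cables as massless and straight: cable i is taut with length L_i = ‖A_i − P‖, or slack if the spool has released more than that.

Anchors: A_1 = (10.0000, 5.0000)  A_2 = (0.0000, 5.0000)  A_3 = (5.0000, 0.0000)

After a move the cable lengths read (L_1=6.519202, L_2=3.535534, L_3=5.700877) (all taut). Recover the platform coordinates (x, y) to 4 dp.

expand ‖A_i−P‖²=L_i² and subtract eq 1 (k_i ≔ ‖A_i‖²−L_i²)
k_1 = 100.0000+25.0000−42.5000 = 82.5000
eq1−eq2 → [20.0000  0.0000]·P = 70.0000
eq1−eq3 → [10.0000  10.0000]·P = 90.0000
2×2 solve → P = (3.5000, 5.5000)

(3.5000, 5.5000)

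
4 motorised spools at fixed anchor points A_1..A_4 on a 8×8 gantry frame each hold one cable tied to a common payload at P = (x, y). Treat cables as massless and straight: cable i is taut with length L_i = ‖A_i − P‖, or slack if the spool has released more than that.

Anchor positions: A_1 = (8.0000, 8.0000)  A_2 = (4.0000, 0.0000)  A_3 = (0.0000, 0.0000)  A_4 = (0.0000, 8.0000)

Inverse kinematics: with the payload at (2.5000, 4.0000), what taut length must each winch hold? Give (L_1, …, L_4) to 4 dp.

L_1 = √((8.0000−2.5000)² + (8.0000−4.0000)²) = 6.8007
L_2 = √((4.0000−2.5000)² + (0.0000−4.0000)²) = 4.2720
L_3 = √((0.0000−2.5000)² + (0.0000−4.0000)²) = 4.7170
L_4 = √((0.0000−2.5000)² + (8.0000−4.0000)²) = 4.7170

(6.8007, 4.2720, 4.7170, 4.7170)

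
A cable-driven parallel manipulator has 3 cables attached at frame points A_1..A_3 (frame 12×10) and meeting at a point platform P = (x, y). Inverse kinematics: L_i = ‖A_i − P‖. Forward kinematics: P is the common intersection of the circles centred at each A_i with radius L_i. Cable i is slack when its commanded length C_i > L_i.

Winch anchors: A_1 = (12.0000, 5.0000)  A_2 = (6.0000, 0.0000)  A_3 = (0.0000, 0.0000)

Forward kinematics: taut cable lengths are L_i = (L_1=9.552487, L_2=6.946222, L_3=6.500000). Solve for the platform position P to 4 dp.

(2.5000, 6.0000)

circle eqns → linear via eq_j − eq_1; set k_j = A_j·A_j − L_j²
k_1 = 144.0000+25.0000−91.2500 = 77.7500
12.0000·x + 10.0000·y = k_1−k_2 = 90.0000
24.0000·x + 10.0000·y = k_1−k_3 = 120.0000
solve first two rows → x=2.5000, y=6.0000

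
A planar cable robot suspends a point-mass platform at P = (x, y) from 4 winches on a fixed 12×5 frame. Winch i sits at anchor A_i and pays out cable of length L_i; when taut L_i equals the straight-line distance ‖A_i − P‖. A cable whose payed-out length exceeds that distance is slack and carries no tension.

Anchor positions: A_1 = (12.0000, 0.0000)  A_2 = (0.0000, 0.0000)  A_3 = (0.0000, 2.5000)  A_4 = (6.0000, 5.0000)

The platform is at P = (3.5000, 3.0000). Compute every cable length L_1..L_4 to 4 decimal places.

(9.0139, 4.6098, 3.5355, 3.2016)

cable 1: Δx=8.5000, Δy=-3.0000; L_1 = √(Δx²+Δy²) = 9.0139
cable 2: Δx=-3.5000, Δy=-3.0000; L_2 = √(Δx²+Δy²) = 4.6098
cable 3: Δx=-3.5000, Δy=-0.5000; L_3 = √(Δx²+Δy²) = 3.5355
cable 4: Δx=2.5000, Δy=2.0000; L_4 = √(Δx²+Δy²) = 3.2016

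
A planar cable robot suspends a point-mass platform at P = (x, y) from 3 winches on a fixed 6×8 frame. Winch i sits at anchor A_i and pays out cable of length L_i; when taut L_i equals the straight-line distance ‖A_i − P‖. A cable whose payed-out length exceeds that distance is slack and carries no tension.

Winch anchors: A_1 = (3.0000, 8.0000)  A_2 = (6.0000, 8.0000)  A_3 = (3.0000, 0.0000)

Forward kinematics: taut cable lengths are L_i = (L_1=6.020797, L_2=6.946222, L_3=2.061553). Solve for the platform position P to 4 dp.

circle eqns → linear via eq_j − eq_1; set q_j = A_j·A_j − L_j²
q_1 = 9.0000+64.0000−36.2500 = 36.7500
-6.0000·x + 0.0000·y = q_1−q_2 = -15.0000
0.0000·x + 16.0000·y = q_1−q_3 = 32.0000
solve first two rows → x=2.5000, y=2.0000

(2.5000, 2.0000)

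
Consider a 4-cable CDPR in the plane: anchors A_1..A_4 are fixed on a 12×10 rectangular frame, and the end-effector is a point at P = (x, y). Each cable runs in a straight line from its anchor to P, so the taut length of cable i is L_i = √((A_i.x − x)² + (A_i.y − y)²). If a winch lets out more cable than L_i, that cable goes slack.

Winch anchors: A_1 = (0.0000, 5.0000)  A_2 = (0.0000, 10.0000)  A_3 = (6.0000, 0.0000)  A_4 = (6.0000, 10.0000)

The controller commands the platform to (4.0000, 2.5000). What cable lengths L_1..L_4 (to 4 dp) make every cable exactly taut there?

cable 1: Δx=-4.0000, Δy=2.5000; L_1 = √(Δx²+Δy²) = 4.7170
cable 2: Δx=-4.0000, Δy=7.5000; L_2 = √(Δx²+Δy²) = 8.5000
cable 3: Δx=2.0000, Δy=-2.5000; L_3 = √(Δx²+Δy²) = 3.2016
cable 4: Δx=2.0000, Δy=7.5000; L_4 = √(Δx²+Δy²) = 7.7621

(4.7170, 8.5000, 3.2016, 7.7621)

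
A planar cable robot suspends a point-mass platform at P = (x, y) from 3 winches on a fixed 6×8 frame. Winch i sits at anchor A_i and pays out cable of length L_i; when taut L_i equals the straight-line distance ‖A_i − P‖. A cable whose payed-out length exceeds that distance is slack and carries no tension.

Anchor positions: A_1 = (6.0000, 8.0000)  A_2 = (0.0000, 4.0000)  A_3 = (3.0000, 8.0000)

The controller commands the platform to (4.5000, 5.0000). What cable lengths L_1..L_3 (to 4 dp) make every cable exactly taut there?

L_1: Δ = A_1−P = (1.5000, 3.0000) → ‖Δ‖ = √11.2500 = 3.3541
L_2: Δ = A_2−P = (-4.5000, -1.0000) → ‖Δ‖ = √21.2500 = 4.6098
L_3: Δ = A_3−P = (-1.5000, 3.0000) → ‖Δ‖ = √11.2500 = 3.3541

(3.3541, 4.6098, 3.3541)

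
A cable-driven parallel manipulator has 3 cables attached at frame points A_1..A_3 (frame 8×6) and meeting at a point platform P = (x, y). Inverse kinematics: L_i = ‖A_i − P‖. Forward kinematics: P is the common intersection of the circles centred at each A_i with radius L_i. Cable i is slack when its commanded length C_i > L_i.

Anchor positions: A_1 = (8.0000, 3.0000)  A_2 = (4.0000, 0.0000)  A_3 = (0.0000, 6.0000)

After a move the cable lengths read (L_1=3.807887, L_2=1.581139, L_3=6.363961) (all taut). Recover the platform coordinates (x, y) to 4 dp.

(4.5000, 1.5000)

expand ‖A_i−P‖²=L_i² and subtract eq 1 (q_i ≔ ‖A_i‖²−L_i²)
q_1 = 64.0000+9.0000−14.5000 = 58.5000
eq1−eq2 → [8.0000  6.0000]·P = 45.0000
eq1−eq3 → [16.0000  -6.0000]·P = 63.0000
2×2 solve → P = (4.5000, 1.5000)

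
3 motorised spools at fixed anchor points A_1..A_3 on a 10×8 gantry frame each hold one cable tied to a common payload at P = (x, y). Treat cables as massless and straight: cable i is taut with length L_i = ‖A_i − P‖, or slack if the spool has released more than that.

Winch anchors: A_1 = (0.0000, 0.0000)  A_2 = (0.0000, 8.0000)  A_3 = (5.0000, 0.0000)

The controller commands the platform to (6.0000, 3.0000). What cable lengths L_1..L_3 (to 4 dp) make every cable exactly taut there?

L_1 = √((0.0000−6.0000)² + (0.0000−3.0000)²) = 6.7082
L_2 = √((0.0000−6.0000)² + (8.0000−3.0000)²) = 7.8102
L_3 = √((5.0000−6.0000)² + (0.0000−3.0000)²) = 3.1623

(6.7082, 7.8102, 3.1623)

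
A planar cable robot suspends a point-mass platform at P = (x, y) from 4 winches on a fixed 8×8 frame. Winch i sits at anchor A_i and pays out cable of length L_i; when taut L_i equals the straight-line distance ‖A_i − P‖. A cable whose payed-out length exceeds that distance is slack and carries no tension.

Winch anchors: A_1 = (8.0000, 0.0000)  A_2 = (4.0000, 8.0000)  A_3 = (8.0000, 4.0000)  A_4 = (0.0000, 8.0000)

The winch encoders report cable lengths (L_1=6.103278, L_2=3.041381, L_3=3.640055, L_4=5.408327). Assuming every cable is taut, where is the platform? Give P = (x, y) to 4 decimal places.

(4.5000, 5.0000)

each cable: (A_i−P)·(A_i−P) = L_i²; let c_i = ‖A_i‖²−L_i²
c_1 = 64.0000+0.0000−37.2500 = 26.7500
row 1: 8.0000x − 16.0000y = -44.0000  (c_2=70.7500)
row 2: 0.0000x − 8.0000y = -40.0000  (c_3=66.7500)
row 3: 16.0000x − 16.0000y = -8.0000  (c_4=34.7500)
Cramer on rows 1–2 → x = 4.5000, y = 5.0000
check cable 4: ‖A_4−P‖² = 29.2500 ≈ L_4² = 29.2500 ✓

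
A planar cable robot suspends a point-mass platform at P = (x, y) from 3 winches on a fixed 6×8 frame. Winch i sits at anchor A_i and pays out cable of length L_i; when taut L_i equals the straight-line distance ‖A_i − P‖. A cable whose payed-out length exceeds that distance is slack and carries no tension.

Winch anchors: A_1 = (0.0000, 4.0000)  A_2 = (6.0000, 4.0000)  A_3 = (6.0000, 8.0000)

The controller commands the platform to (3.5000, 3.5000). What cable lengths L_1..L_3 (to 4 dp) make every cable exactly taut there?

(3.5355, 2.5495, 5.1478)

L_1: Δ = A_1−P = (-3.5000, 0.5000) → ‖Δ‖ = √12.5000 = 3.5355
L_2: Δ = A_2−P = (2.5000, 0.5000) → ‖Δ‖ = √6.5000 = 2.5495
L_3: Δ = A_3−P = (2.5000, 4.5000) → ‖Δ‖ = √26.5000 = 5.1478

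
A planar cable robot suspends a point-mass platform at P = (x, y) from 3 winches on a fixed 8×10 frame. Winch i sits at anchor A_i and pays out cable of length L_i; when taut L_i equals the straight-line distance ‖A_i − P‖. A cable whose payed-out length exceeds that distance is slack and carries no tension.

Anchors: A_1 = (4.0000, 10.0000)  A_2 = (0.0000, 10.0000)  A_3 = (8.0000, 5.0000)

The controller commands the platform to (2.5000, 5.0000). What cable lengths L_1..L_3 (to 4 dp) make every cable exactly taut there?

(5.2202, 5.5902, 5.5000)

L_1: Δ = A_1−P = (1.5000, 5.0000) → ‖Δ‖ = √27.2500 = 5.2202
L_2: Δ = A_2−P = (-2.5000, 5.0000) → ‖Δ‖ = √31.2500 = 5.5902
L_3: Δ = A_3−P = (5.5000, 0.0000) → ‖Δ‖ = √30.2500 = 5.5000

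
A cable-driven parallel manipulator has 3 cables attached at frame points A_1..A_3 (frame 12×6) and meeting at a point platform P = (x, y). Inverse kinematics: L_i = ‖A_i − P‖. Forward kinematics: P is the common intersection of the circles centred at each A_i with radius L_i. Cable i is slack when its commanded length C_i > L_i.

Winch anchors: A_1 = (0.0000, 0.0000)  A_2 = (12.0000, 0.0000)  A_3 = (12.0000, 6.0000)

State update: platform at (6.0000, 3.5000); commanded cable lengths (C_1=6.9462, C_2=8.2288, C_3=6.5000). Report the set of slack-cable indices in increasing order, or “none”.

cable 1: L_1 = ‖A_1−P‖ = 6.9462;  C_1 = 6.9462 → taut
cable 2: L_2 = ‖A_2−P‖ = 6.9462;  C_2 = 8.2288 → slack
cable 3: L_3 = ‖A_3−P‖ = 6.5000;  C_3 = 6.5000 → taut

2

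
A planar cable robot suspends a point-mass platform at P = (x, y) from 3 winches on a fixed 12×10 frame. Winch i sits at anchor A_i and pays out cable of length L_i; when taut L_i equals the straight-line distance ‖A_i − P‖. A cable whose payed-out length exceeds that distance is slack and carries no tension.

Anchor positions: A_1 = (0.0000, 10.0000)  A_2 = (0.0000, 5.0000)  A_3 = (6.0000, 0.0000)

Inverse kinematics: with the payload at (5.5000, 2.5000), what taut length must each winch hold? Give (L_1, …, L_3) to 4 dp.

(9.3005, 6.0415, 2.5495)

L_1 = √((0.0000−5.5000)² + (10.0000−2.5000)²) = 9.3005
L_2 = √((0.0000−5.5000)² + (5.0000−2.5000)²) = 6.0415
L_3 = √((6.0000−5.5000)² + (0.0000−2.5000)²) = 2.5495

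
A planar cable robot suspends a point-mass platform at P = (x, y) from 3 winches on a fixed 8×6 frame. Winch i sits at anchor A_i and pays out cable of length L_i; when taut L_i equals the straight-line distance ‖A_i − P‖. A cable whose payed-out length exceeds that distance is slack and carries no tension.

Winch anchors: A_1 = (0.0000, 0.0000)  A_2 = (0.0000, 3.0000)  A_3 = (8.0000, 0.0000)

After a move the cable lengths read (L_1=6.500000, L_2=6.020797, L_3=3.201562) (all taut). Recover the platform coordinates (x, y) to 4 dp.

each cable: (A_i−P)·(A_i−P) = L_i²; let c_i = ‖A_i‖²−L_i²
c_1 = 0.0000+0.0000−42.2500 = -42.2500
row 1: 0.0000x − 6.0000y = -15.0000  (c_2=-27.2500)
row 2: -16.0000x + 0.0000y = -96.0000  (c_3=53.7500)
Cramer on rows 1–2 → x = 6.0000, y = 2.5000

(6.0000, 2.5000)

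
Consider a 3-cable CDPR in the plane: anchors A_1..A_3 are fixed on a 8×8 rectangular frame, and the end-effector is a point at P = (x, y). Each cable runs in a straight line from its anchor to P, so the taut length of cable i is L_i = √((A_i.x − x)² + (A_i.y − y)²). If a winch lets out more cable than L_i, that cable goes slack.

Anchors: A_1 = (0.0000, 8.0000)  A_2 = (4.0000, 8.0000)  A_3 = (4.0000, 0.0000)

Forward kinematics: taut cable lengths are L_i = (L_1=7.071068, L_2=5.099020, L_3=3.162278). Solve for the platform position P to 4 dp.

(5.0000, 3.0000)

each cable: (A_i−P)·(A_i−P) = L_i²; let q_i = ‖A_i‖²−L_i²
q_1 = 0.0000+64.0000−50.0000 = 14.0000
row 1: -8.0000x + 0.0000y = -40.0000  (q_2=54.0000)
row 2: -8.0000x + 16.0000y = 8.0000  (q_3=6.0000)
Cramer on rows 1–2 → x = 5.0000, y = 3.0000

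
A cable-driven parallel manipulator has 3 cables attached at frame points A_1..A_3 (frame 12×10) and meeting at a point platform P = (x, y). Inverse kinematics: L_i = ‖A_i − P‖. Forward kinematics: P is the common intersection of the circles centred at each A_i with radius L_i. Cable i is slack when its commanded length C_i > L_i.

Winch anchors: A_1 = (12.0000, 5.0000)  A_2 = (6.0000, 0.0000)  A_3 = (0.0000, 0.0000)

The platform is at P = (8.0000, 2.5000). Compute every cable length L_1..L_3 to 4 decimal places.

cable 1: Δx=4.0000, Δy=2.5000; L_1 = √(Δx²+Δy²) = 4.7170
cable 2: Δx=-2.0000, Δy=-2.5000; L_2 = √(Δx²+Δy²) = 3.2016
cable 3: Δx=-8.0000, Δy=-2.5000; L_3 = √(Δx²+Δy²) = 8.3815

(4.7170, 3.2016, 8.3815)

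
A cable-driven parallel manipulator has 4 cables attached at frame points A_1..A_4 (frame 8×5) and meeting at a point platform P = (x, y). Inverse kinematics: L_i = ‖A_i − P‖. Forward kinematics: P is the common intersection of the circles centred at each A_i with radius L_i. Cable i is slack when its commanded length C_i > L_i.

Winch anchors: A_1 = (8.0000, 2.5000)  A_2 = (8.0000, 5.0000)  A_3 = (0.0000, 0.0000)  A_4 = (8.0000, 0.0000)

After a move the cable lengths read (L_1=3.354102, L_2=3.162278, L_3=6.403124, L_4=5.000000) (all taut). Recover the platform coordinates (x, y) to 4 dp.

circle eqns → linear via eq_j − eq_1; set c_j = A_j·A_j − L_j²
c_1 = 64.0000+6.2500−11.2500 = 59.0000
0.0000·x − 5.0000·y = c_1−c_2 = -20.0000
16.0000·x + 5.0000·y = c_1−c_3 = 100.0000
0.0000·x + 5.0000·y = c_1−c_4 = 20.0000
solve first two rows → x=5.0000, y=4.0000
check cable 4: ‖A_4−P‖² = 25.0000 ≈ L_4² = 25.0000 ✓

(5.0000, 4.0000)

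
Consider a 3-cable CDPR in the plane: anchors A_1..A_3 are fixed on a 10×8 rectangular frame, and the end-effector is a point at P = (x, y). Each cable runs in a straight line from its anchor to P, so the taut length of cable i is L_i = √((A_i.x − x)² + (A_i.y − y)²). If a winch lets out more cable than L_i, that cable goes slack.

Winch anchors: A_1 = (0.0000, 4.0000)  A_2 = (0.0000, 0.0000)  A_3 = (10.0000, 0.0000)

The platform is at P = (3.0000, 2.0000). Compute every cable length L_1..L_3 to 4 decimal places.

(3.6056, 3.6056, 7.2801)

L_1 = √((0.0000−3.0000)² + (4.0000−2.0000)²) = 3.6056
L_2 = √((0.0000−3.0000)² + (0.0000−2.0000)²) = 3.6056
L_3 = √((10.0000−3.0000)² + (0.0000−2.0000)²) = 7.2801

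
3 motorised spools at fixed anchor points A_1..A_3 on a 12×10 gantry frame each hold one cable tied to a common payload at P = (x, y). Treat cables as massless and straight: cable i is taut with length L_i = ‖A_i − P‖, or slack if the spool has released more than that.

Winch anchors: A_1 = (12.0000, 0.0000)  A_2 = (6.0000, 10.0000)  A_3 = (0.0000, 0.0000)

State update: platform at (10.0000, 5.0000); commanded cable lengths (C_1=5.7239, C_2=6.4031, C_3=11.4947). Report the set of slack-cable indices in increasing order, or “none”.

cable 1: √((2.0000)²+(-5.0000)²)=5.3852, C_1=5.7239: slack
cable 2: √((-4.0000)²+(5.0000)²)=6.4031, C_2=6.4031: taut
cable 3: √((-10.0000)²+(-5.0000)²)=11.1803, C_3=11.4947: slack

1, 3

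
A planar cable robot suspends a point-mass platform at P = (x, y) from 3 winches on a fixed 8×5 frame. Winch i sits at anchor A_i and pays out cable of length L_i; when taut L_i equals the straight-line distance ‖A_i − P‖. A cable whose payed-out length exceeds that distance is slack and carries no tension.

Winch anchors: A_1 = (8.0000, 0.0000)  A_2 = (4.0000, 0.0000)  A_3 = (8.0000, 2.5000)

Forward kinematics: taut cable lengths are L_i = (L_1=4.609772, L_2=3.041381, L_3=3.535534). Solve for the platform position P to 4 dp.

(4.5000, 3.0000)

each cable: (A_i−P)·(A_i−P) = L_i²; let c_i = ‖A_i‖²−L_i²
c_1 = 64.0000+0.0000−21.2500 = 42.7500
row 1: 8.0000x + 0.0000y = 36.0000  (c_2=6.7500)
row 2: 0.0000x − 5.0000y = -15.0000  (c_3=57.7500)
Cramer on rows 1–2 → x = 4.5000, y = 3.0000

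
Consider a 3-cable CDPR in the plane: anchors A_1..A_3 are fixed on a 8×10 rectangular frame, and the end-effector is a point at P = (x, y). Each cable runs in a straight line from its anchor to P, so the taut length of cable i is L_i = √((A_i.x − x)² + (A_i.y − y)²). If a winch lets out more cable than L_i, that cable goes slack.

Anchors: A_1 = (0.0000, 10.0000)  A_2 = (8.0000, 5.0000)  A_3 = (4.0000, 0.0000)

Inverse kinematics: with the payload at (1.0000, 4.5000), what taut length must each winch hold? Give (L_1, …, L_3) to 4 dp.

L_1 = √((0.0000−1.0000)² + (10.0000−4.5000)²) = 5.5902
L_2 = √((8.0000−1.0000)² + (5.0000−4.5000)²) = 7.0178
L_3 = √((4.0000−1.0000)² + (0.0000−4.5000)²) = 5.4083

(5.5902, 7.0178, 5.4083)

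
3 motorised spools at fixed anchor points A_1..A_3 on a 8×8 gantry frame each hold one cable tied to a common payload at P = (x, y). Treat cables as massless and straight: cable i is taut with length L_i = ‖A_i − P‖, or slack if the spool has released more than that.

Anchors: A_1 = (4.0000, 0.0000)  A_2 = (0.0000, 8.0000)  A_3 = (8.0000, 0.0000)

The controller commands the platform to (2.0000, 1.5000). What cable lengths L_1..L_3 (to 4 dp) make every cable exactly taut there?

L_1: Δ = A_1−P = (2.0000, -1.5000) → ‖Δ‖ = √6.2500 = 2.5000
L_2: Δ = A_2−P = (-2.0000, 6.5000) → ‖Δ‖ = √46.2500 = 6.8007
L_3: Δ = A_3−P = (6.0000, -1.5000) → ‖Δ‖ = √38.2500 = 6.1847

(2.5000, 6.8007, 6.1847)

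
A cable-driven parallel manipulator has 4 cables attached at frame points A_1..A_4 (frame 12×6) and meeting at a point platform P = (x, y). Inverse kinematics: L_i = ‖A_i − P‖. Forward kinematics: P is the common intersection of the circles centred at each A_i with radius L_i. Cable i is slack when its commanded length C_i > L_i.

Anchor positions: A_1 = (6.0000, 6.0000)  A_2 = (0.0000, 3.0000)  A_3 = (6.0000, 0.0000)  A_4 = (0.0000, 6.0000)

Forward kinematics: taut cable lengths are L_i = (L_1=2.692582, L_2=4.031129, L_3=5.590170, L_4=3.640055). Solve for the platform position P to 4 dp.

circle eqns → linear via eq_j − eq_1; set q_j = A_j·A_j − L_j²
q_1 = 36.0000+36.0000−7.2500 = 64.7500
12.0000·x + 6.0000·y = q_1−q_2 = 72.0000
0.0000·x + 12.0000·y = q_1−q_3 = 60.0000
12.0000·x + 0.0000·y = q_1−q_4 = 42.0000
solve first two rows → x=3.5000, y=5.0000
check cable 4: ‖A_4−P‖² = 13.2500 ≈ L_4² = 13.2500 ✓

(3.5000, 5.0000)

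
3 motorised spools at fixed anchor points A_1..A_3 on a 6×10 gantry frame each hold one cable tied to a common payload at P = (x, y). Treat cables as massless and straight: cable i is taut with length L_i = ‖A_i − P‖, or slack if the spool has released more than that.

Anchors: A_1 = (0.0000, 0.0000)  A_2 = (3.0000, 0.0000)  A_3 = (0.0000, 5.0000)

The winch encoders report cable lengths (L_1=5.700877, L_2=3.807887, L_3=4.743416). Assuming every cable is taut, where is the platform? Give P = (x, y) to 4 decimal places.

circle eqns → linear via eq_j − eq_1; set q_j = A_j·A_j − L_j²
q_1 = 0.0000+0.0000−32.5000 = -32.5000
-6.0000·x + 0.0000·y = q_1−q_2 = -27.0000
0.0000·x − 10.0000·y = q_1−q_3 = -35.0000
solve first two rows → x=4.5000, y=3.5000

(4.5000, 3.5000)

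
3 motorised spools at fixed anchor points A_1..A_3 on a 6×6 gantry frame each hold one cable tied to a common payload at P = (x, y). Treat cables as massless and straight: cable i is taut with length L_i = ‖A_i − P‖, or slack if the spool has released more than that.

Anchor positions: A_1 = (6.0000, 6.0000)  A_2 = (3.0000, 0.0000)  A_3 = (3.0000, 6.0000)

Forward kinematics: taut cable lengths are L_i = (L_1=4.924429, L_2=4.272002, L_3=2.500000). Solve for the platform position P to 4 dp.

circle eqns → linear via eq_j − eq_1; set c_j = A_j·A_j − L_j²
c_1 = 36.0000+36.0000−24.2500 = 47.7500
6.0000·x + 12.0000·y = c_1−c_2 = 57.0000
6.0000·x + 0.0000·y = c_1−c_3 = 9.0000
solve first two rows → x=1.5000, y=4.0000

(1.5000, 4.0000)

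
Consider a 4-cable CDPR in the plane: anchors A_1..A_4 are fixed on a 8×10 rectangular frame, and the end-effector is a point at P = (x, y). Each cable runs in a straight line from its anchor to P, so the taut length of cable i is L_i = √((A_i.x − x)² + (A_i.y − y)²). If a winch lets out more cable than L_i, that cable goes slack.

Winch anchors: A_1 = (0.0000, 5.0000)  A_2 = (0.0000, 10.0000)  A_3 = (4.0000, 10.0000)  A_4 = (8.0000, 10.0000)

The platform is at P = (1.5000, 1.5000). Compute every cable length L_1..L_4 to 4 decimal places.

(3.8079, 8.6313, 8.8600, 10.7005)

L_1 = √((0.0000−1.5000)² + (5.0000−1.5000)²) = 3.8079
L_2 = √((0.0000−1.5000)² + (10.0000−1.5000)²) = 8.6313
L_3 = √((4.0000−1.5000)² + (10.0000−1.5000)²) = 8.8600
L_4 = √((8.0000−1.5000)² + (10.0000−1.5000)²) = 10.7005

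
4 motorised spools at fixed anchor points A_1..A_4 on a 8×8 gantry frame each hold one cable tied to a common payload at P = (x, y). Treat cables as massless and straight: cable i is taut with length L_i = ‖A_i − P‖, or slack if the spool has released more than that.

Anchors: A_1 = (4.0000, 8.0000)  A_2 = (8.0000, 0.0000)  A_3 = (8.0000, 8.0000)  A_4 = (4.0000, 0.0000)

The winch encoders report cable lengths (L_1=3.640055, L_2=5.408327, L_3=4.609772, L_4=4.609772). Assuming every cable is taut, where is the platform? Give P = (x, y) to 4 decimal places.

(5.0000, 4.5000)

circle eqns → linear via eq_j − eq_1; set q_j = A_j·A_j − L_j²
q_1 = 16.0000+64.0000−13.2500 = 66.7500
-8.0000·x + 16.0000·y = q_1−q_2 = 32.0000
-8.0000·x + 0.0000·y = q_1−q_3 = -40.0000
0.0000·x + 16.0000·y = q_1−q_4 = 72.0000
solve first two rows → x=5.0000, y=4.5000
check cable 4: ‖A_4−P‖² = 21.2500 ≈ L_4² = 21.2500 ✓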